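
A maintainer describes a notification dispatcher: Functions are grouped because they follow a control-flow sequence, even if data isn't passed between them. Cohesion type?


Reasoning: Grouped by order of execution within a routine, not by data flow
Type: Procedural cohesion

Procedural cohesion


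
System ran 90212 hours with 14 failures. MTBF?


Formula: MTBF = Total operating time / Number of failures
MTBF = 90212 / 14
MTBF = 6443.71 hours

6443.71 hours


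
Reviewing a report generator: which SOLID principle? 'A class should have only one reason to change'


This describes the Single Responsibility Principle (SRP)

Single Responsibility Principle (SRP)


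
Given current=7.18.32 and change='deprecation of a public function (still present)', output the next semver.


Current: 7.18.32
Change category: 'deprecation of a public function (still present)' → minor bump
SemVer rule: minor bump → increment MINOR, reset PATCH to 0 (MAJOR unchanged)
New: 7.19.0

7.19.0


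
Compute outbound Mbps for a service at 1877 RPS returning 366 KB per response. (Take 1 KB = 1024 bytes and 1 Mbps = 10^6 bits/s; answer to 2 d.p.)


Formula: Mbps = payload_bytes * RPS * 8 / 1e6
Payload per request = 366 KB = 366 * 1024 = 374784 bytes
Total bytes/sec = 374784 * 1877 = 703469568
Total bits/sec = 703469568 * 8 = 5627756544
Mbps = 5627756544 / 1e6 = 5627.76

5627.76 Mbps


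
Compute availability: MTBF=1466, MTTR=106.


Availability = MTBF / (MTBF + MTTR)
Availability = 1466 / (1466 + 106)
Availability = 1466 / 1572
Availability = 93.257%

93.257%


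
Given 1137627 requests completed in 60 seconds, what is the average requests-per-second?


Formula: throughput = requests / seconds
throughput = 1137627 / 60
throughput = 18960.45 requests/second

18960.45 requests/second


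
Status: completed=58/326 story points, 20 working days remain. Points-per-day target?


Formula: Required rate = Remaining points / Days left
Remaining = 326 - 58 = 268 points
Required rate = 268 / 20 = 13.4 points/day

13.4 points/day


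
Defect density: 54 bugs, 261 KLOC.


Defect density = defects / KLOC
Defect density = 54 / 261
Defect density = 0.207 defects/KLOC

0.207 defects/KLOC


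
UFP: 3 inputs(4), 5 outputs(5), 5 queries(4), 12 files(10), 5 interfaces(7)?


UFP = EI*4 + EO*5 + EQ*4 + ILF*10 + EIF*7
UFP = 3*4 + 5*5 + 5*4 + 12*10 + 5*7
UFP = 12 + 25 + 20 + 120 + 35
UFP = 212

212


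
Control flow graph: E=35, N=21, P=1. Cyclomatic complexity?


Formula: V(G) = E - N + 2P
V(G) = 35 - 21 + 2*1
V(G) = 14 + 2
V(G) = 16

16


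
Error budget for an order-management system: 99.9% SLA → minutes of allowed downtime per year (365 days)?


Formula: allowed downtime = period * (100 - SLA) / 100
Period (year (365 days)) = 525600 minutes
Unavailability fraction = (100 - 99.9) / 100
Allowed downtime = 525600 * (100 - 99.9) / 100
Allowed downtime = 525.6 minutes

525.6 minutes


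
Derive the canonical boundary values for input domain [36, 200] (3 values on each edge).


Range: [36, 200]
Boundaries: just below min, min, min+1, max-1, max, just above max
Values: [35, 36, 37, 199, 200, 201]

[35, 36, 37, 199, 200, 201]


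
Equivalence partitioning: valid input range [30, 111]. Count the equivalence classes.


Valid range: [30, 111]
Class 1: x < 30 — invalid
Class 2: 30 ≤ x ≤ 111 — valid
Class 3: x > 111 — invalid
Total equivalence classes: 3

3 equivalence classes


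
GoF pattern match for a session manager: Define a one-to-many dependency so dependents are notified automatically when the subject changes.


This matches the Observer pattern

Observer


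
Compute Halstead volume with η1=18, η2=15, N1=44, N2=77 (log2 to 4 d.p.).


Formula: V = N * log2(η), where N = N1 + N2 and η = η1 + η2
η = 18 + 15 = 33
N = 44 + 77 = 121
log2(33) ≈ 5.0444
V = 121 * 5.0444 = 610.37

610.37


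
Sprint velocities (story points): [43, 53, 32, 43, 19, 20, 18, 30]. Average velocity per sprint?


Formula: Avg velocity = Total points / Number of sprints
Points: [43, 53, 32, 43, 19, 20, 18, 30]
Sum = 43 + 53 + 32 + 43 + 19 + 20 + 18 + 30 = 258
Avg velocity = 258 / 8 = 32.25 points/sprint

32.25 points/sprint


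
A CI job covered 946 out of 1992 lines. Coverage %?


Coverage = covered / total * 100
Coverage = 946 / 1992 * 100
Coverage = 47.49%

47.49%


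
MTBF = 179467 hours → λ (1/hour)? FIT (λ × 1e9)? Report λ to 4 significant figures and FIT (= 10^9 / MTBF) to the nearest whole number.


Formula: λ = 1 / MTBF; FIT = λ × 1e9 = 1e9 / MTBF
λ = 1 / 179467 ≈ 5.572e-06 failures/hour
FIT = 1e9 / 179467 ≈ 5572 failures per 1e9 hours (nearest whole number)

λ = 5.572e-06 /h, FIT = 5572


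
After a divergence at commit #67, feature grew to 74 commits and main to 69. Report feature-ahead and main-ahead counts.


Common ancestor: commit #67
feature commits after divergence: 74 - 67 = 7
main commits after divergence: 69 - 67 = 2
feature is 7 commits ahead of main
main is 2 commits ahead of feature

feature ahead: 7, main ahead: 2


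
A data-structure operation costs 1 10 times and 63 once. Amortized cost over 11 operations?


Formula: Amortized cost = Total cost / Operations
Total cost = (10 * 1) + (1 * 63)
Total cost = 10 + 63 = 73
Amortized = 73 / 11 = 6.6364

6.6364


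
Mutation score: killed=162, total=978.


Mutation score = killed / total * 100
Mutation score = 162 / 978 * 100
Mutation score = 16.56%

16.56%


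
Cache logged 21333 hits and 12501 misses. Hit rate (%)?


Formula: hit rate = hits / (hits + misses) * 100
hit rate = 21333 / (21333 + 12501) * 100
hit rate = 21333 / 33834 * 100
hit rate = 63.05%

63.05%


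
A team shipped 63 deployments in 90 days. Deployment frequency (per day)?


Formula: deployments per day = releases / days
= 63 / 90
= 0.7 deploys/day
(equivalently, 4.9 deploys/week)

0.7 deploys/day


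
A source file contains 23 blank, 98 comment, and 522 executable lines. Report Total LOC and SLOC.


Total LOC = blank + comment + code
Total LOC = 23 + 98 + 522 = 643
SLOC (source only) = code = 522

Total LOC: 643, SLOC: 522


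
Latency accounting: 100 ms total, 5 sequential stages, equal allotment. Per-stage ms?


Formula: per_stage = total_budget / stages
per_stage = 100 / 5
per_stage = 20.0 ms

20.0 ms


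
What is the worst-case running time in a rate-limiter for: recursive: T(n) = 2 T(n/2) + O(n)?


Reasoning: master theorem case 2 (merge-sort recurrence)
Complexity: O(n log n)

O(n log n)


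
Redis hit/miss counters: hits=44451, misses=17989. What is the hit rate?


Formula: hit rate = hits / (hits + misses) * 100
hit rate = 44451 / (44451 + 17989) * 100
hit rate = 44451 / 62440 * 100
hit rate = 71.19%

71.19%


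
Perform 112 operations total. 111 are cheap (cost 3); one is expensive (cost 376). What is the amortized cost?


Formula: Amortized cost = Total cost / Operations
Total cost = (111 * 3) + (1 * 376)
Total cost = 333 + 376 = 709
Amortized = 709 / 112 = 6.3304

6.3304


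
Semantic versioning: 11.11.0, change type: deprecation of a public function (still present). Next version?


Current: 11.11.0
Change category: 'deprecation of a public function (still present)' → minor bump
SemVer rule: minor bump → increment MINOR, reset PATCH to 0 (MAJOR unchanged)
New: 11.12.0

11.12.0


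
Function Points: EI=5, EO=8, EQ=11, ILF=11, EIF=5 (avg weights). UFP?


UFP = EI*4 + EO*5 + EQ*4 + ILF*10 + EIF*7
UFP = 5*4 + 8*5 + 11*4 + 11*10 + 5*7
UFP = 20 + 40 + 44 + 110 + 35
UFP = 249

249


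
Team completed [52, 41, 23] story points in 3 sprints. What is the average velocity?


Formula: Avg velocity = Total points / Number of sprints
Points: [52, 41, 23]
Sum = 52 + 41 + 23 = 116
Avg velocity = 116 / 3 = 38.67 points/sprint

38.67 points/sprint


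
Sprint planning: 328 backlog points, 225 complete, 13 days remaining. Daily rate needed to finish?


Formula: Required rate = Remaining points / Days left
Remaining = 328 - 225 = 103 points
Required rate = 103 / 13 = 7.92 points/day

7.92 points/day


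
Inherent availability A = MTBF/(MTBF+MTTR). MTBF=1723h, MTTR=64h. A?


Availability = MTBF / (MTBF + MTTR)
Availability = 1723 / (1723 + 64)
Availability = 1723 / 1787
Availability = 96.4186%

96.4186%


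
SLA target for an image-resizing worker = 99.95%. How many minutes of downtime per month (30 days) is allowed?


Formula: allowed downtime = period * (100 - SLA) / 100
Period (month (30 days)) = 43200 minutes
Unavailability fraction = (100 - 99.95) / 100
Allowed downtime = 43200 * (100 - 99.95) / 100
Allowed downtime = 21.6 minutes

21.6 minutes


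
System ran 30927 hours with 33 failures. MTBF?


Formula: MTBF = Total operating time / Number of failures
MTBF = 30927 / 33
MTBF = 937.18 hours

937.18 hours


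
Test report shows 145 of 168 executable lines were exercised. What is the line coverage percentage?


Coverage = covered / total * 100
Coverage = 145 / 168 * 100
Coverage = 86.31%

86.31%


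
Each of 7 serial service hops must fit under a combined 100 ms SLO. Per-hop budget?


Formula: per_stage = total_budget / stages
per_stage = 100 / 7
per_stage = 14.29 ms

14.29 ms


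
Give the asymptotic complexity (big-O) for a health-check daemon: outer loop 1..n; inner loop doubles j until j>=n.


Reasoning: linear outer times logarithmic inner
Complexity: O(n log n)

O(n log n)


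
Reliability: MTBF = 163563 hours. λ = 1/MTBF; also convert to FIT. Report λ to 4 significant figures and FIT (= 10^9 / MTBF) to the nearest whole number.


Formula: λ = 1 / MTBF; FIT = λ × 1e9 = 1e9 / MTBF
λ = 1 / 163563 ≈ 6.114e-06 failures/hour
FIT = 1e9 / 163563 ≈ 6114 failures per 1e9 hours (nearest whole number)

λ = 6.114e-06 /h, FIT = 6114


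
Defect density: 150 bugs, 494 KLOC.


Defect density = defects / KLOC
Defect density = 150 / 494
Defect density = 0.304 defects/KLOC

0.304 defects/KLOC


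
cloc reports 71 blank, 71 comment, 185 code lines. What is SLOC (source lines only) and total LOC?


Total LOC = blank + comment + code
Total LOC = 71 + 71 + 185 = 327
SLOC (source only) = code = 185

Total LOC: 327, SLOC: 185


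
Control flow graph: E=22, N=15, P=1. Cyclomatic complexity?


Formula: V(G) = E - N + 2P
V(G) = 22 - 15 + 2*1
V(G) = 7 + 2
V(G) = 9

9


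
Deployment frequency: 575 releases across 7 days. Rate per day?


Formula: deployments per day = releases / days
= 575 / 7
= 82.143 deploys/day
(equivalently, 575.0 deploys/week)

82.143 deploys/day


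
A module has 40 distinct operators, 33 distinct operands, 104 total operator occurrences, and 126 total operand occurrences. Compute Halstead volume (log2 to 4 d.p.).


Formula: V = N * log2(η), where N = N1 + N2 and η = η1 + η2
η = 40 + 33 = 73
N = 104 + 126 = 230
log2(73) ≈ 6.1898
V = 230 * 6.1898 = 1423.65

1423.65


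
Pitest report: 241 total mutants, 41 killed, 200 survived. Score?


Mutation score = killed / total * 100
Mutation score = 41 / 241 * 100
Mutation score = 17.01%

17.01%


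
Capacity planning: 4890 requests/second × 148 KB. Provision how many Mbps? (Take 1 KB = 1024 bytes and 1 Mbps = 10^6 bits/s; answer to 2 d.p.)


Formula: Mbps = payload_bytes * RPS * 8 / 1e6
Payload per request = 148 KB = 148 * 1024 = 151552 bytes
Total bytes/sec = 151552 * 4890 = 741089280
Total bits/sec = 741089280 * 8 = 5928714240
Mbps = 5928714240 / 1e6 = 5928.71

5928.71 Mbps


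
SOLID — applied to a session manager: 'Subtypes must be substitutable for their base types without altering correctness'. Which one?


This describes the Liskov Substitution Principle (LSP)

Liskov Substitution Principle (LSP)


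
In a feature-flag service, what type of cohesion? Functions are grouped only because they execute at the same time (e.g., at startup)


Reasoning: Related by timing only
Type: Temporal cohesion

Temporal cohesion


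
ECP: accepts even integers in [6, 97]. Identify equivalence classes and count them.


Constraint: even integers in [6, 97]
Class 1: x < 6 — out-of-range invalid
Class 2: x in [6,97] but odd — wrong type invalid
Class 3: x in [6,97] and even — valid
Class 4: x > 97 — out-of-range invalid
Total equivalence classes: 4

4 equivalence classes


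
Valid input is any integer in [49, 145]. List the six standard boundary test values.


Range: [49, 145]
Boundaries: just below min, min, min+1, max-1, max, just above max
Values: [48, 49, 50, 144, 145, 146]

[48, 49, 50, 144, 145, 146]


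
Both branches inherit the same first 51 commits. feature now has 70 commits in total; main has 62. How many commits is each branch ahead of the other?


Common ancestor: commit #51
feature commits after divergence: 70 - 51 = 19
main commits after divergence: 62 - 51 = 11
feature is 19 commits ahead of main
main is 11 commits ahead of feature

feature ahead: 19, main ahead: 11


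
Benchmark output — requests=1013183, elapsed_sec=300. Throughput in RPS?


Formula: throughput = requests / seconds
throughput = 1013183 / 300
throughput = 3377.28 requests/second

3377.28 requests/second


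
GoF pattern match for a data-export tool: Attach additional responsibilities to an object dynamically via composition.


This matches the Decorator pattern

Decorator


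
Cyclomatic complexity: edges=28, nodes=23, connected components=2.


Formula: V(G) = E - N + 2P
V(G) = 28 - 23 + 2*2
V(G) = 5 + 4
V(G) = 9

9


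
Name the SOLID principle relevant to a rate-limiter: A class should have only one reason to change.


This describes the Single Responsibility Principle (SRP)

Single Responsibility Principle (SRP)


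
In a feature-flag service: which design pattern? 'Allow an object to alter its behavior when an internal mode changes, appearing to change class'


This matches the State pattern

State


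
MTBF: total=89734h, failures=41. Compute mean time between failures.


Formula: MTBF = Total operating time / Number of failures
MTBF = 89734 / 41
MTBF = 2188.63 hours

2188.63 hours


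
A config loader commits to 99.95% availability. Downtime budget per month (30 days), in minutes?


Formula: allowed downtime = period * (100 - SLA) / 100
Period (month (30 days)) = 43200 minutes
Unavailability fraction = (100 - 99.95) / 100
Allowed downtime = 43200 * (100 - 99.95) / 100
Allowed downtime = 21.6 minutes

21.6 minutes


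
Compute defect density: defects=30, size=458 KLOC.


Defect density = defects / KLOC
Defect density = 30 / 458
Defect density = 0.066 defects/KLOC

0.066 defects/KLOC


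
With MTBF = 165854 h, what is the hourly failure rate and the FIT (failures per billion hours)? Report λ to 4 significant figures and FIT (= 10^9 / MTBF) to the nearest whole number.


Formula: λ = 1 / MTBF; FIT = λ × 1e9 = 1e9 / MTBF
λ = 1 / 165854 ≈ 6.029e-06 failures/hour
FIT = 1e9 / 165854 ≈ 6029 failures per 1e9 hours (nearest whole number)

λ = 6.029e-06 /h, FIT = 6029


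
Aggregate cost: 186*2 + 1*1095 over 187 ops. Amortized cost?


Formula: Amortized cost = Total cost / Operations
Total cost = (186 * 2) + (1 * 1095)
Total cost = 372 + 1095 = 1467
Amortized = 1467 / 187 = 7.8449

7.8449


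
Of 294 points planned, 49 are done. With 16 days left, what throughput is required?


Formula: Required rate = Remaining points / Days left
Remaining = 294 - 49 = 245 points
Required rate = 245 / 16 = 15.31 points/day

15.31 points/day


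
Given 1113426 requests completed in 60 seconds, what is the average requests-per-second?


Formula: throughput = requests / seconds
throughput = 1113426 / 60
throughput = 18557.1 requests/second

18557.1 requests/second


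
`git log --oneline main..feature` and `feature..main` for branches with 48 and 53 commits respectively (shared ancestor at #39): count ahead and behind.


Common ancestor: commit #39
feature commits after divergence: 48 - 39 = 9
main commits after divergence: 53 - 39 = 14
feature is 9 commits ahead of main
main is 14 commits ahead of feature

feature ahead: 9, main ahead: 14


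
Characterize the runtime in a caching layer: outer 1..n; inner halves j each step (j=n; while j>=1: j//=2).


Reasoning: n times log n
Complexity: O(n log n)

O(n log n)


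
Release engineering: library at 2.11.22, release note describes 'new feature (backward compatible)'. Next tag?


Current: 2.11.22
Change category: 'new feature (backward compatible)' → minor bump
SemVer rule: minor bump → increment MINOR, reset PATCH to 0 (MAJOR unchanged)
New: 2.12.0

2.12.0


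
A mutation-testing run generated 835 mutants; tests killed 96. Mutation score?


Mutation score = killed / total * 100
Mutation score = 96 / 835 * 100
Mutation score = 11.5%

11.5%


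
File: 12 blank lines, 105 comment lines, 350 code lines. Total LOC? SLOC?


Total LOC = blank + comment + code
Total LOC = 12 + 105 + 350 = 467
SLOC (source only) = code = 350

Total LOC: 467, SLOC: 350


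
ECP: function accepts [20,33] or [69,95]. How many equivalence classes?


Valid ranges: [20,33] and [69,95]
Class 1: x < 20 — invalid
Class 2: 20 ≤ x ≤ 33 — valid
Class 3: 33 < x < 69 — invalid (gap between ranges)
Class 4: 69 ≤ x ≤ 95 — valid
Class 5: x > 95 — invalid
Total equivalence classes: 5

5 equivalence classes


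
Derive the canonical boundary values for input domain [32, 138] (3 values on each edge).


Range: [32, 138]
Boundaries: just below min, min, min+1, max-1, max, just above max
Values: [31, 32, 33, 137, 138, 139]

[31, 32, 33, 137, 138, 139]


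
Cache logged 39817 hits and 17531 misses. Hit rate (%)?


Formula: hit rate = hits / (hits + misses) * 100
hit rate = 39817 / (39817 + 17531) * 100
hit rate = 39817 / 57348 * 100
hit rate = 69.43%

69.43%


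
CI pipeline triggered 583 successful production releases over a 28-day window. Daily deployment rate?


Formula: deployments per day = releases / days
= 583 / 28
= 20.821 deploys/day
(equivalently, 145.75 deploys/week)

20.821 deploys/day


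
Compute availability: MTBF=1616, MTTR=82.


Availability = MTBF / (MTBF + MTTR)
Availability = 1616 / (1616 + 82)
Availability = 1616 / 1698
Availability = 95.1708%

95.1708%


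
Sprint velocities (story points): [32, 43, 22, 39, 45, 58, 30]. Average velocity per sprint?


Formula: Avg velocity = Total points / Number of sprints
Points: [32, 43, 22, 39, 45, 58, 30]
Sum = 32 + 43 + 22 + 39 + 45 + 58 + 30 = 269
Avg velocity = 269 / 7 = 38.43 points/sprint

38.43 points/sprint


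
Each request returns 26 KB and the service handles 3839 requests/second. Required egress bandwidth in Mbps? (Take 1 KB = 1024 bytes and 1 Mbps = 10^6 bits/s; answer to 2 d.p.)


Formula: Mbps = payload_bytes * RPS * 8 / 1e6
Payload per request = 26 KB = 26 * 1024 = 26624 bytes
Total bytes/sec = 26624 * 3839 = 102209536
Total bits/sec = 102209536 * 8 = 817676288
Mbps = 817676288 / 1e6 = 817.68

817.68 Mbps


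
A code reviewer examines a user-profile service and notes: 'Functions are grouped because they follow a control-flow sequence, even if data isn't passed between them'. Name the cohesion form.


Reasoning: Grouped by order of execution within a routine, not by data flow
Type: Procedural cohesion

Procedural cohesion


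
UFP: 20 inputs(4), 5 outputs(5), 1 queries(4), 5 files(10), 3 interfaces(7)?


UFP = EI*4 + EO*5 + EQ*4 + ILF*10 + EIF*7
UFP = 20*4 + 5*5 + 1*4 + 5*10 + 3*7
UFP = 80 + 25 + 4 + 50 + 21
UFP = 180

180


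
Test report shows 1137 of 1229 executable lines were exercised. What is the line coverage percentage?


Coverage = covered / total * 100
Coverage = 1137 / 1229 * 100
Coverage = 92.51%

92.51%


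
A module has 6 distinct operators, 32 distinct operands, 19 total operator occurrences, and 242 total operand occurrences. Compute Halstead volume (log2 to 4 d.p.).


Formula: V = N * log2(η), where N = N1 + N2 and η = η1 + η2
η = 6 + 32 = 38
N = 19 + 242 = 261
log2(38) ≈ 5.2479
V = 261 * 5.2479 = 1369.70

1369.70


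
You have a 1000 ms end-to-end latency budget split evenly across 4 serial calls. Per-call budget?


Formula: per_stage = total_budget / stages
per_stage = 1000 / 4
per_stage = 250.0 ms

250.0 ms


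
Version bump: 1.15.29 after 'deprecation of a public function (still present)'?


Current: 1.15.29
Change category: 'deprecation of a public function (still present)' → minor bump
SemVer rule: minor bump → increment MINOR, reset PATCH to 0 (MAJOR unchanged)
New: 1.16.0

1.16.0


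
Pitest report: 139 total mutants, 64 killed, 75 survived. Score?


Mutation score = killed / total * 100
Mutation score = 64 / 139 * 100
Mutation score = 46.04%

46.04%


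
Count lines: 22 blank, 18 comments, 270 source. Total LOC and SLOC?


Total LOC = blank + comment + code
Total LOC = 22 + 18 + 270 = 310
SLOC (source only) = code = 270

Total LOC: 310, SLOC: 270


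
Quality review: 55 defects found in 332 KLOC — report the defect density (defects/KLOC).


Defect density = defects / KLOC
Defect density = 55 / 332
Defect density = 0.166 defects/KLOC

0.166 defects/KLOC


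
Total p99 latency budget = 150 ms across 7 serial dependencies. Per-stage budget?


Formula: per_stage = total_budget / stages
per_stage = 150 / 7
per_stage = 21.43 ms

21.43 ms


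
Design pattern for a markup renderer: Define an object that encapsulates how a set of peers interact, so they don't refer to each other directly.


This matches the Mediator pattern

Mediator


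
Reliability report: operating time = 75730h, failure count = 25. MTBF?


Formula: MTBF = Total operating time / Number of failures
MTBF = 75730 / 25
MTBF = 3029.2 hours

3029.2 hours


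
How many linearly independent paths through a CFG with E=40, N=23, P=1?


Formula: V(G) = E - N + 2P
V(G) = 40 - 23 + 2*1
V(G) = 17 + 2
V(G) = 19

19


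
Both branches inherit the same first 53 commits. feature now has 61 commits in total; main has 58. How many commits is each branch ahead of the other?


Common ancestor: commit #53
feature commits after divergence: 61 - 53 = 8
main commits after divergence: 58 - 53 = 5
feature is 8 commits ahead of main
main is 5 commits ahead of feature

feature ahead: 8, main ahead: 5


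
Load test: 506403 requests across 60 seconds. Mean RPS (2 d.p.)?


Formula: throughput = requests / seconds
throughput = 506403 / 60
throughput = 8440.05 requests/second

8440.05 requests/second


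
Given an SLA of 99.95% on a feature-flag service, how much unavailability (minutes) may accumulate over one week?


Formula: allowed downtime = period * (100 - SLA) / 100
Period (week) = 10080 minutes
Unavailability fraction = (100 - 99.95) / 100
Allowed downtime = 10080 * (100 - 99.95) / 100
Allowed downtime = 5.04 minutes

5.04 minutes


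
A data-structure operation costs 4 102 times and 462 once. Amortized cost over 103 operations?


Formula: Amortized cost = Total cost / Operations
Total cost = (102 * 4) + (1 * 462)
Total cost = 408 + 462 = 870
Amortized = 870 / 103 = 8.4466

8.4466


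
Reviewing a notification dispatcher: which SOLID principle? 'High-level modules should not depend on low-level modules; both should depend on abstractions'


This describes the Dependency Inversion Principle (DIP)

Dependency Inversion Principle (DIP)


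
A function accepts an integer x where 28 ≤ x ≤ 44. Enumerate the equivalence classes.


Valid range: [28, 44]
Class 1: x < 28 — invalid
Class 2: 28 ≤ x ≤ 44 — valid
Class 3: x > 44 — invalid
Total equivalence classes: 3

3 equivalence classes


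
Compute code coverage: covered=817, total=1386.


Coverage = covered / total * 100
Coverage = 817 / 1386 * 100
Coverage = 58.95%

58.95%


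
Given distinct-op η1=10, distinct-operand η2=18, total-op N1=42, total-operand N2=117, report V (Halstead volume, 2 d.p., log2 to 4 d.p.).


Formula: V = N * log2(η), where N = N1 + N2 and η = η1 + η2
η = 10 + 18 = 28
N = 42 + 117 = 159
log2(28) ≈ 4.8074
V = 159 * 4.8074 = 764.38

764.38


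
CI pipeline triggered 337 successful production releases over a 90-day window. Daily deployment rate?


Formula: deployments per day = releases / days
= 337 / 90
= 3.744 deploys/day
(equivalently, 26.21 deploys/week)

3.744 deploys/day


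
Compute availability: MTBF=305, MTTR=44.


Availability = MTBF / (MTBF + MTTR)
Availability = 305 / (305 + 44)
Availability = 305 / 349
Availability = 87.3926%

87.3926%


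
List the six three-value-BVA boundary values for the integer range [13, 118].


Range: [13, 118]
Boundaries: just below min, min, min+1, max-1, max, just above max
Values: [12, 13, 14, 117, 118, 119]

[12, 13, 14, 117, 118, 119]


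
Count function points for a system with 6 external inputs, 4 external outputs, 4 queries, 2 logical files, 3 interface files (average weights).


UFP = EI*4 + EO*5 + EQ*4 + ILF*10 + EIF*7
UFP = 6*4 + 4*5 + 4*4 + 2*10 + 3*7
UFP = 24 + 20 + 16 + 20 + 21
UFP = 101

101


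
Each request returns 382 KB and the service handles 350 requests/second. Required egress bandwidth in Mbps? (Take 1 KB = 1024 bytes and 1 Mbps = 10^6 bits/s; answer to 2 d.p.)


Formula: Mbps = payload_bytes * RPS * 8 / 1e6
Payload per request = 382 KB = 382 * 1024 = 391168 bytes
Total bytes/sec = 391168 * 350 = 136908800
Total bits/sec = 136908800 * 8 = 1095270400
Mbps = 1095270400 / 1e6 = 1095.27

1095.27 Mbps


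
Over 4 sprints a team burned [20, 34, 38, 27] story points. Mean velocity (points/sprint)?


Formula: Avg velocity = Total points / Number of sprints
Points: [20, 34, 38, 27]
Sum = 20 + 34 + 38 + 27 = 119
Avg velocity = 119 / 4 = 29.75 points/sprint

29.75 points/sprint


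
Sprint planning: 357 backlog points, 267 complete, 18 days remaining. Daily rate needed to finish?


Formula: Required rate = Remaining points / Days left
Remaining = 357 - 267 = 90 points
Required rate = 90 / 18 = 5.0 points/day

5.0 points/day


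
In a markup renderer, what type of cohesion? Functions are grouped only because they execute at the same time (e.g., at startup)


Reasoning: Related by timing only
Type: Temporal cohesion

Temporal cohesion


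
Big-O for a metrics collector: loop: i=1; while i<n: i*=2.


Reasoning: i doubles each step so iterations are log2(n)
Complexity: O(log n)

O(log n)


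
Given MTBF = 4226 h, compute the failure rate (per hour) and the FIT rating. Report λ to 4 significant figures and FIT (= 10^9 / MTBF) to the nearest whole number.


Formula: λ = 1 / MTBF; FIT = λ × 1e9 = 1e9 / MTBF
λ = 1 / 4226 ≈ 2.366e-04 failures/hour
FIT = 1e9 / 4226 ≈ 236630 failures per 1e9 hours (nearest whole number)

λ = 2.366e-04 /h, FIT = 236630


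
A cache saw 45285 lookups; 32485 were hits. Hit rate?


Formula: hit rate = hits / (hits + misses) * 100
hit rate = 32485 / (32485 + 12800) * 100
hit rate = 32485 / 45285 * 100
hit rate = 71.73%

71.73%


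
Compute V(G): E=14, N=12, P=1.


Formula: V(G) = E - N + 2P
V(G) = 14 - 12 + 2*1
V(G) = 2 + 2
V(G) = 4

4


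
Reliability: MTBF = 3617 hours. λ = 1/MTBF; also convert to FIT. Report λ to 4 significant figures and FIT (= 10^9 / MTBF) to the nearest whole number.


Formula: λ = 1 / MTBF; FIT = λ × 1e9 = 1e9 / MTBF
λ = 1 / 3617 ≈ 2.765e-04 failures/hour
FIT = 1e9 / 3617 ≈ 276472 failures per 1e9 hours (nearest whole number)

λ = 2.765e-04 /h, FIT = 276472


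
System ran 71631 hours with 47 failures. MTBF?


Formula: MTBF = Total operating time / Number of failures
MTBF = 71631 / 47
MTBF = 1524.06 hours

1524.06 hours


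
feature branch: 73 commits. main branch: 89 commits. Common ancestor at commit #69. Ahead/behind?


Common ancestor: commit #69
feature commits after divergence: 73 - 69 = 4
main commits after divergence: 89 - 69 = 20
feature is 4 commits ahead of main
main is 20 commits ahead of feature

feature ahead: 4, main ahead: 20


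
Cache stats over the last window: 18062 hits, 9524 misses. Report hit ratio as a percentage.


Formula: hit rate = hits / (hits + misses) * 100
hit rate = 18062 / (18062 + 9524) * 100
hit rate = 18062 / 27586 * 100
hit rate = 65.48%

65.48%


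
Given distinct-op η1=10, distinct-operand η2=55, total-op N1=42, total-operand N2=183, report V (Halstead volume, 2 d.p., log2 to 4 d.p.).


Formula: V = N * log2(η), where N = N1 + N2 and η = η1 + η2
η = 10 + 55 = 65
N = 42 + 183 = 225
log2(65) ≈ 6.0224
V = 225 * 6.0224 = 1355.04

1355.04


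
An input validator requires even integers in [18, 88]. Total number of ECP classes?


Constraint: even integers in [18, 88]
Class 1: x < 18 — out-of-range invalid
Class 2: x in [18,88] but odd — wrong type invalid
Class 3: x in [18,88] and even — valid
Class 4: x > 88 — out-of-range invalid
Total equivalence classes: 4

4 equivalence classes


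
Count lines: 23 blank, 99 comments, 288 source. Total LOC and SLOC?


Total LOC = blank + comment + code
Total LOC = 23 + 99 + 288 = 410
SLOC (source only) = code = 288

Total LOC: 410, SLOC: 288


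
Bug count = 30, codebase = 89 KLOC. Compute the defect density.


Defect density = defects / KLOC
Defect density = 30 / 89
Defect density = 0.337 defects/KLOC

0.337 defects/KLOC


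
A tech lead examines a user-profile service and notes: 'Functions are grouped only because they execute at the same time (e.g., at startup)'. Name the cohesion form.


Reasoning: Related by timing only
Type: Temporal cohesion

Temporal cohesion


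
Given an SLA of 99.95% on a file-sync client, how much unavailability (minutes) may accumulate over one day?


Formula: allowed downtime = period * (100 - SLA) / 100
Period (day) = 1440 minutes
Unavailability fraction = (100 - 99.95) / 100
Allowed downtime = 1440 * (100 - 99.95) / 100
Allowed downtime = 0.72 minutes

0.72 minutes


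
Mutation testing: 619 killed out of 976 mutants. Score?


Mutation score = killed / total * 100
Mutation score = 619 / 976 * 100
Mutation score = 63.42%

63.42%


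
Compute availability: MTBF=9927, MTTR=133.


Availability = MTBF / (MTBF + MTTR)
Availability = 9927 / (9927 + 133)
Availability = 9927 / 10060
Availability = 98.6779%

98.6779%


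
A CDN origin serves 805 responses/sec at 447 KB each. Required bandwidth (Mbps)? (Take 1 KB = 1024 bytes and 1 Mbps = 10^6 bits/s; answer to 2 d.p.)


Formula: Mbps = payload_bytes * RPS * 8 / 1e6
Payload per request = 447 KB = 447 * 1024 = 457728 bytes
Total bytes/sec = 457728 * 805 = 368471040
Total bits/sec = 368471040 * 8 = 2947768320
Mbps = 2947768320 / 1e6 = 2947.77

2947.77 Mbps


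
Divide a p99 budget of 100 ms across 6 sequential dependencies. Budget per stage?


Formula: per_stage = total_budget / stages
per_stage = 100 / 6
per_stage = 16.67 ms

16.67 ms


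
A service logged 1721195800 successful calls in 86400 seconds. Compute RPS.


Formula: throughput = requests / seconds
throughput = 1721195800 / 86400
throughput = 19921.25 requests/second

19921.25 requests/second


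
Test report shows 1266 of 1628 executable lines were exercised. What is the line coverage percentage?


Coverage = covered / total * 100
Coverage = 1266 / 1628 * 100
Coverage = 77.76%

77.76%


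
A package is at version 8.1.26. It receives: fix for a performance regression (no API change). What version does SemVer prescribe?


Current: 8.1.26
Change category: 'fix for a performance regression (no API change)' → patch bump
SemVer rule: patch bump → increment PATCH (MAJOR and MINOR unchanged)
New: 8.1.27

8.1.27


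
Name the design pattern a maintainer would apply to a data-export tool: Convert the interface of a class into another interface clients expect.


This matches the Adapter pattern

Adapter


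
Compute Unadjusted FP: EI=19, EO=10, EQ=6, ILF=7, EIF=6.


UFP = EI*4 + EO*5 + EQ*4 + ILF*10 + EIF*7
UFP = 19*4 + 10*5 + 6*4 + 7*10 + 6*7
UFP = 76 + 50 + 24 + 70 + 42
UFP = 262

262


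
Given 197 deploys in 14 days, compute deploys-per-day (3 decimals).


Formula: deployments per day = releases / days
= 197 / 14
= 14.071 deploys/day
(equivalently, 98.5 deploys/week)

14.071 deploys/day


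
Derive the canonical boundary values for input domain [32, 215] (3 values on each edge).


Range: [32, 215]
Boundaries: just below min, min, min+1, max-1, max, just above max
Values: [31, 32, 33, 214, 215, 216]

[31, 32, 33, 214, 215, 216]


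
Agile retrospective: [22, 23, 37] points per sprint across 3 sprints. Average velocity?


Formula: Avg velocity = Total points / Number of sprints
Points: [22, 23, 37]
Sum = 22 + 23 + 37 = 82
Avg velocity = 82 / 3 = 27.33 points/sprint

27.33 points/sprint


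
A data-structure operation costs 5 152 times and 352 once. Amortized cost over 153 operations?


Formula: Amortized cost = Total cost / Operations
Total cost = (152 * 5) + (1 * 352)
Total cost = 760 + 352 = 1112
Amortized = 1112 / 153 = 7.268

7.268


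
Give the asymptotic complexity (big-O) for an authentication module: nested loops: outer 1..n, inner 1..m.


Reasoning: product of independent bounds
Complexity: O(n*m)

O(n*m)


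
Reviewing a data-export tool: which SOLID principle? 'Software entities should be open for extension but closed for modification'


This describes the Open/Closed Principle (OCP)

Open/Closed Principle (OCP)


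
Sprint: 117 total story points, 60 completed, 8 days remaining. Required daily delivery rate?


Formula: Required rate = Remaining points / Days left
Remaining = 117 - 60 = 57 points
Required rate = 57 / 8 = 7.13 points/day

7.13 points/day


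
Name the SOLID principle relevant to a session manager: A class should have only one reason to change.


This describes the Single Responsibility Principle (SRP)

Single Responsibility Principle (SRP)


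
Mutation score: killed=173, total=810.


Mutation score = killed / total * 100
Mutation score = 173 / 810 * 100
Mutation score = 21.36%

21.36%


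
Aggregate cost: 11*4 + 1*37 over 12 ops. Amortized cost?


Formula: Amortized cost = Total cost / Operations
Total cost = (11 * 4) + (1 * 37)
Total cost = 44 + 37 = 81
Amortized = 81 / 12 = 6.75

6.75


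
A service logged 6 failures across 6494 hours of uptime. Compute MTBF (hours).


Formula: MTBF = Total operating time / Number of failures
MTBF = 6494 / 6
MTBF = 1082.33 hours

1082.33 hours


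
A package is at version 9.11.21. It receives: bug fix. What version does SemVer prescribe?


Current: 9.11.21
Change category: 'bug fix' → patch bump
SemVer rule: patch bump → increment PATCH (MAJOR and MINOR unchanged)
New: 9.11.22

9.11.22


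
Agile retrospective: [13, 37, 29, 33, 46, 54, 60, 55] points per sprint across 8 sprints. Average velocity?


Formula: Avg velocity = Total points / Number of sprints
Points: [13, 37, 29, 33, 46, 54, 60, 55]
Sum = 13 + 37 + 29 + 33 + 46 + 54 + 60 + 55 = 327
Avg velocity = 327 / 8 = 40.88 points/sprint

40.88 points/sprint


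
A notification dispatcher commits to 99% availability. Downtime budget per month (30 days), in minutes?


Formula: allowed downtime = period * (100 - SLA) / 100
Period (month (30 days)) = 43200 minutes
Unavailability fraction = (100 - 99.0) / 100
Allowed downtime = 43200 * (100 - 99.0) / 100
Allowed downtime = 432.0 minutes

432.0 minutes


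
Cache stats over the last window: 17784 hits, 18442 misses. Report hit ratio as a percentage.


Formula: hit rate = hits / (hits + misses) * 100
hit rate = 17784 / (17784 + 18442) * 100
hit rate = 17784 / 36226 * 100
hit rate = 49.09%

49.09%


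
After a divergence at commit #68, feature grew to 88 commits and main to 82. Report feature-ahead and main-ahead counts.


Common ancestor: commit #68
feature commits after divergence: 88 - 68 = 20
main commits after divergence: 82 - 68 = 14
feature is 20 commits ahead of main
main is 14 commits ahead of feature

feature ahead: 20, main ahead: 14


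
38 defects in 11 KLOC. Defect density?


Defect density = defects / KLOC
Defect density = 38 / 11
Defect density = 3.455 defects/KLOC

3.455 defects/KLOC


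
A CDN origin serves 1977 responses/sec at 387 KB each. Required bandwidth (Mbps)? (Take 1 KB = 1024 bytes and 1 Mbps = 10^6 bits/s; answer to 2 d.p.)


Formula: Mbps = payload_bytes * RPS * 8 / 1e6
Payload per request = 387 KB = 387 * 1024 = 396288 bytes
Total bytes/sec = 396288 * 1977 = 783461376
Total bits/sec = 783461376 * 8 = 6267691008
Mbps = 6267691008 / 1e6 = 6267.69

6267.69 Mbps


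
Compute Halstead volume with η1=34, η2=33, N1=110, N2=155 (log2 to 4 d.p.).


Formula: V = N * log2(η), where N = N1 + N2 and η = η1 + η2
η = 34 + 33 = 67
N = 110 + 155 = 265
log2(67) ≈ 6.0661
V = 265 * 6.0661 = 1607.52

1607.52


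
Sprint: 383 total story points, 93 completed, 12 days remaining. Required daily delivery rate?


Formula: Required rate = Remaining points / Days left
Remaining = 383 - 93 = 290 points
Required rate = 290 / 12 = 24.17 points/day

24.17 points/day


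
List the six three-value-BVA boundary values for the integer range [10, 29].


Range: [10, 29]
Boundaries: just below min, min, min+1, max-1, max, just above max
Values: [9, 10, 11, 28, 29, 30]

[9, 10, 11, 28, 29, 30]


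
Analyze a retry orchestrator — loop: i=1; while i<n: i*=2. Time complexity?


Reasoning: i doubles each step so iterations are log2(n)
Complexity: O(log n)

O(log n)


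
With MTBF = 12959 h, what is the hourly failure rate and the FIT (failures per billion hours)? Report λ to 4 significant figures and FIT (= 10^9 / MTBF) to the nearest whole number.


Formula: λ = 1 / MTBF; FIT = λ × 1e9 = 1e9 / MTBF
λ = 1 / 12959 ≈ 7.717e-05 failures/hour
FIT = 1e9 / 12959 ≈ 77166 failures per 1e9 hours (nearest whole number)

λ = 7.717e-05 /h, FIT = 77166


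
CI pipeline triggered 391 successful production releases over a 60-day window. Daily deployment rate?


Formula: deployments per day = releases / days
= 391 / 60
= 6.517 deploys/day
(equivalently, 45.62 deploys/week)

6.517 deploys/day


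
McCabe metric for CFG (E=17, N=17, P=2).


Formula: V(G) = E - N + 2P
V(G) = 17 - 17 + 2*2
V(G) = 0 + 4
V(G) = 4

4


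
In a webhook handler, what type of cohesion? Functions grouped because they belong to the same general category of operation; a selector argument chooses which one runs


Reasoning: Grouped by category of activity, not by data or sequence
Type: Logical cohesion

Logical cohesion


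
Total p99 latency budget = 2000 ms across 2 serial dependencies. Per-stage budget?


Formula: per_stage = total_budget / stages
per_stage = 2000 / 2
per_stage = 1000.0 ms

1000.0 ms


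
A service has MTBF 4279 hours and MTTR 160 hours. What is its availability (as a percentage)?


Availability = MTBF / (MTBF + MTTR)
Availability = 4279 / (4279 + 160)
Availability = 4279 / 4439
Availability = 96.3956%

96.3956%


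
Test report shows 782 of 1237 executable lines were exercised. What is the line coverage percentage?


Coverage = covered / total * 100
Coverage = 782 / 1237 * 100
Coverage = 63.22%

63.22%


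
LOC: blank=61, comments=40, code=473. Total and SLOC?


Total LOC = blank + comment + code
Total LOC = 61 + 40 + 473 = 574
SLOC (source only) = code = 473

Total LOC: 574, SLOC: 473


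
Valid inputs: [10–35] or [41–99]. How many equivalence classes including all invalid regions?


Valid ranges: [10,35] and [41,99]
Class 1: x < 10 — invalid
Class 2: 10 ≤ x ≤ 35 — valid
Class 3: 35 < x < 41 — invalid (gap between ranges)
Class 4: 41 ≤ x ≤ 99 — valid
Class 5: x > 99 — invalid
Total equivalence classes: 5

5 equivalence classes


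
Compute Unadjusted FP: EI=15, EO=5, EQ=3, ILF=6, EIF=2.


UFP = EI*4 + EO*5 + EQ*4 + ILF*10 + EIF*7
UFP = 15*4 + 5*5 + 3*4 + 6*10 + 2*7
UFP = 60 + 25 + 12 + 60 + 14
UFP = 171

171
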